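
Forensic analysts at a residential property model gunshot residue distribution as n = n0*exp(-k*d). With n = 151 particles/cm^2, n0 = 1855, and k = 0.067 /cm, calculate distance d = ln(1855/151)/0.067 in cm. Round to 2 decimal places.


GSR distance calculation:
n0/n = 1855 / 151 = 12.284768
ln(n0/n) = 2.50836
d = 2.50836 / 0.067 = 37.44 cm

37.44


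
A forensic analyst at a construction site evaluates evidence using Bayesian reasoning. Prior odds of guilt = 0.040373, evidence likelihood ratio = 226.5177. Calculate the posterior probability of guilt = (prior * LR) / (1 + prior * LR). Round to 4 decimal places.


Bayesian evidence evaluation:
Posterior odds = prior_odds * LR = 0.040373 * 226.5177 = 9.145199
Posterior probability = posterior_odds / (1 + posterior_odds)
= 9.145199 / (1 + 9.145199)
= 9.145199 / 10.145199
= 0.9014

0.9014


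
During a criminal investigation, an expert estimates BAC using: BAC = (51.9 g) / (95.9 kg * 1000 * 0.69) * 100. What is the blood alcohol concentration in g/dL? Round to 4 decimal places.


Applying the Widmark formula:
BAC = (dose_g / (body_wt * 1000 * r)) * 100
Denominator = 95.9 * 1000 * 0.69 = 66171
BAC = (51.9 / 66171) * 100
BAC = 0.0784 g/dL

0.0784


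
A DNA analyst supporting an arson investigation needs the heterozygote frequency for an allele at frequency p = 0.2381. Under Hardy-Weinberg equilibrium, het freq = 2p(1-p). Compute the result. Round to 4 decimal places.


Hardy-Weinberg heterozygote frequency:
q = 1 - p = 1 - 0.2381 = 0.7619
2pq = 2 * 0.2381 * 0.7619 = 0.3628

0.3628


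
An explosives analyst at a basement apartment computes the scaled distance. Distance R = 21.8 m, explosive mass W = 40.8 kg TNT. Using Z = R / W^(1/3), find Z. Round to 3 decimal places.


Scaled distance calculation:
W^(1/3) = 40.8^(1/3) = 3.442601
Z = R / W^(1/3) = 21.8 / 3.442601
Z = 6.332 m/kg^(1/3)

6.332


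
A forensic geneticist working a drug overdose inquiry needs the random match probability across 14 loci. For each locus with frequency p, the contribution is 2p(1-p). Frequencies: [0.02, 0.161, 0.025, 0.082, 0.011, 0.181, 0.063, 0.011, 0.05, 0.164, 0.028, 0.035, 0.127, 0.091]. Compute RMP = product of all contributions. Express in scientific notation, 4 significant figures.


Computing RMP for 14 loci:
Locus 1: 2 * 0.02 * 0.98 = 0.0392
Locus 2: 2 * 0.161 * 0.839 = 0.270158
Locus 3: 2 * 0.025 * 0.975 = 0.04875
Locus 4: 2 * 0.082 * 0.918 = 0.150552
Locus 5: 2 * 0.011 * 0.989 = 0.021758
Locus 6: 2 * 0.181 * 0.819 = 0.296478
Locus 7: 2 * 0.063 * 0.937 = 0.118062
Locus 8: 2 * 0.011 * 0.989 = 0.021758
Locus 9: 2 * 0.05 * 0.95 = 0.095
Locus 10: 2 * 0.164 * 0.836 = 0.274208
Locus 11: 2 * 0.028 * 0.972 = 0.054432
Locus 12: 2 * 0.035 * 0.965 = 0.06755
Locus 13: 2 * 0.127 * 0.873 = 0.221742
Locus 14: 2 * 0.091 * 0.909 = 0.165438
RMP = 4.526e-15

4.526e-15


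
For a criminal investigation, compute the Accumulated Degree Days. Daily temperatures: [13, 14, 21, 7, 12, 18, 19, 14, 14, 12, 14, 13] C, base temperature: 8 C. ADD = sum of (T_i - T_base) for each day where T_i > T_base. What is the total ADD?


Computing ADD day by day:
Day 1: max(0, 13 - 8) = 5
Day 2: max(0, 14 - 8) = 6
Day 3: max(0, 21 - 8) = 13
Day 4: max(0, 7 - 8) = 0
Day 5: max(0, 12 - 8) = 4
Day 6: max(0, 18 - 8) = 10
Day 7: max(0, 19 - 8) = 11
Day 8: max(0, 14 - 8) = 6
Day 9: max(0, 14 - 8) = 6
Day 10: max(0, 12 - 8) = 4
Day 11: max(0, 14 - 8) = 6
Day 12: max(0, 13 - 8) = 5
Total ADD = 76

76


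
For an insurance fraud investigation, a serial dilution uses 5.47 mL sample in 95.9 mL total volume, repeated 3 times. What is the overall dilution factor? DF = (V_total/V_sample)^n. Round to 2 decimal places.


Dilution factor calculation:
Single dilution = V_total / V_sample = 95.9 / 5.47 ≈ 17.531993
Number of dilutions = 3
Total DF = (95.9 / 5.47)^3 (full precision, rounded at the end) = 5388.82

5388.82


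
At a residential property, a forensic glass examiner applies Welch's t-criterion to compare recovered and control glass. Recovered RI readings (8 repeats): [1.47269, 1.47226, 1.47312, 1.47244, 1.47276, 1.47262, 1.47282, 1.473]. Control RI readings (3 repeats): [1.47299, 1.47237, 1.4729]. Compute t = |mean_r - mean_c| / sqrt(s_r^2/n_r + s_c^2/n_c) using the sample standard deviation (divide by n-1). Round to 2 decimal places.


Welch's t-criterion for glass RI comparison:
Recovered mean = sum / n_r = 11.78171 / 8 = 1.4727138
Control mean = sum / n_c = 4.41826 / 3 = 1.4727533
Recovered sample variance s_r^2 = 7.86554e-08
Control sample variance s_c^2 = 1.12233e-07
Welch SE (unpooled) = sqrt(s_r^2/n_r + s_c^2/n_c) = sqrt(9.83192e-09 + 3.74111e-08) = sqrt(4.7243e-08) = 0.000217355
|mean_r - mean_c| = 3.95833e-05
t = 3.95833e-05 / 0.000217355 = 0.18

0.18


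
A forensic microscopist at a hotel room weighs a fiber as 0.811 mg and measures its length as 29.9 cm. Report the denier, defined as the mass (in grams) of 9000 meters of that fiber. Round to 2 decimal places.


Denier calculation:
Mass in grams = 0.811 mg / 1000 = 0.000811 g
Length in meters = 29.9 cm / 100 = 0.299 m
Linear density = mass / length = 0.000811 / 0.299 = 0.00271237 g/m
Denier = (g/m) * 9000 = 0.00271237 * 9000 = 24.41

24.41


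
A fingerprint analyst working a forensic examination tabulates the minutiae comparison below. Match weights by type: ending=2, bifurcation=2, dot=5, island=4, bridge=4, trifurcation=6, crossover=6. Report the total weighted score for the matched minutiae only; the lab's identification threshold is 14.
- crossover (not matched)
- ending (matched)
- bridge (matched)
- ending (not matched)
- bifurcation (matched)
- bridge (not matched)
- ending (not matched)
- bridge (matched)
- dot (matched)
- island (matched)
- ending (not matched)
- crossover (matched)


Weighted minutiae match score:
  crossover: not matched, +0
  ending: matched, +2 (running total 2)
  bridge: matched, +4 (running total 6)
  ending: not matched, +0
  bifurcation: matched, +2 (running total 8)
  bridge: not matched, +0
  ending: not matched, +0
  bridge: matched, +4 (running total 12)
  dot: matched, +5 (running total 17)
  island: matched, +4 (running total 21)
  ending: not matched, +0
  crossover: matched, +6 (running total 27)
Total score = 27
Threshold = 14; verdict = identification

27


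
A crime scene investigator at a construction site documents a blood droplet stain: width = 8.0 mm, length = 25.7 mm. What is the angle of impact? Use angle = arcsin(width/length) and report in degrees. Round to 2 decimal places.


Blood spatter impact angle calculation:
width / length = 8.0 / 25.7 = 0.311284
angle = arcsin(0.311284)
angle = 18.14 degrees

18.14


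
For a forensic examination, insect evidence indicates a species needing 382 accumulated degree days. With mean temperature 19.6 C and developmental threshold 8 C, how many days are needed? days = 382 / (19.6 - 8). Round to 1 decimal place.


Insect development time:
Effective temperature = avg_temp - T_base = 19.6 - 8 = 11.6 C
Days = ADD / effective_temp = 382 / 11.6 = 32.9 days

32.9


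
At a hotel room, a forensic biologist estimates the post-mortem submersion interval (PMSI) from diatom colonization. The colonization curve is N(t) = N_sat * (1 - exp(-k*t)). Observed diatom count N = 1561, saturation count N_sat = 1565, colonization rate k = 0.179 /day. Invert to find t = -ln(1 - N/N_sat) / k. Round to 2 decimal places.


PMSI from diatom colonization curve:
N / N_sat = 1561 / 1565 = 0.997444
1 - N/N_sat = 0.002556
ln(1 - N/N_sat) = -5.969312
t = -ln(1 - N/N_sat) / k = -(-5.969312) / 0.179 = 33.35 days

33.35


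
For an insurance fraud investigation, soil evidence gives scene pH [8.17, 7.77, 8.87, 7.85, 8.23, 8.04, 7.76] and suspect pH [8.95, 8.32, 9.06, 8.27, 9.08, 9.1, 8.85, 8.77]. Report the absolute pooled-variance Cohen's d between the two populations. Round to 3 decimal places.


Pooled-variance Cohen's d for soil pH comparison:
Scene mean = 56.69 / 7 = 8.098571
Suspect mean = 70.4 / 8 = 8.8
Scene sample variance s_s^2 = 0.150881
Suspect sample variance s_c^2 = 0.110457
Pooled variance = ((n_s-1)*s_s^2 + (n_c-1)*s_c^2) / (n_s + n_c - 2) = 0.129114
Pooled SD = sqrt(0.129114) = 0.359324
Mean difference = -0.701429
|d| = |-0.701429| / 0.359324 = 1.952

1.952


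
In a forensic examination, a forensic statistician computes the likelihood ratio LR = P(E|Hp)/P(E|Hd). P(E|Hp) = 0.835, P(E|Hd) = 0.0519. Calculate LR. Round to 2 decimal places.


Likelihood ratio calculation:
LR = P(E|Hp) / P(E|Hd)
LR = 0.835 / 0.0519
LR = 16.09

16.09


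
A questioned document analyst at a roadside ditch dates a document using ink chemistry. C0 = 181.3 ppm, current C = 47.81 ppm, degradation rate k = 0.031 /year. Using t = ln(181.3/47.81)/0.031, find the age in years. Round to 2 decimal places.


Document age estimation:
C0/C = 181.3 / 47.81 = 3.792094
ln(C0/C) = 1.332918
t = 1.332918 / 0.031 = 43.00 years

43.00


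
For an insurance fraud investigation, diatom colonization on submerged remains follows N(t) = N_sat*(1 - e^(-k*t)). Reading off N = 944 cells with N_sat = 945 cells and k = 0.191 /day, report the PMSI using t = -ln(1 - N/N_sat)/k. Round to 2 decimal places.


PMSI from diatom colonization curve:
N / N_sat = 944 / 945 = 0.998942
1 - N/N_sat = 0.001058
ln(1 - N/N_sat) = -6.851375
t = -ln(1 - N/N_sat) / k = -(-6.851375) / 0.191 = 35.87 days

35.87


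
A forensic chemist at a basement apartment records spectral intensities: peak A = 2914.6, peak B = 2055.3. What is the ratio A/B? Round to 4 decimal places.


Spectral peak ratio:
Peak A = 2914.6 counts
Peak B = 2055.3 counts
Ratio = 2914.6 / 2055.3 = 1.4181

1.4181


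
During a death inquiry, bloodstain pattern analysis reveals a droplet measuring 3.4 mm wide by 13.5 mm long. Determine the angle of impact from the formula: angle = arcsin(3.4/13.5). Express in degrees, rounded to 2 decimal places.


Blood spatter impact angle calculation:
width / length = 3.4 / 13.5 = 0.251852
angle = arcsin(0.251852)
angle = 14.59 degrees

14.59


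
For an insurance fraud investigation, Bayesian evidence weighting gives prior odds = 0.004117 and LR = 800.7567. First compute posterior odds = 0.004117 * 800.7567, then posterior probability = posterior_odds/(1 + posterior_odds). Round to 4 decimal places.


Bayesian evidence evaluation:
Posterior odds = prior_odds * LR = 0.004117 * 800.7567 = 3.296715
Posterior probability = posterior_odds / (1 + posterior_odds)
= 3.296715 / (1 + 3.296715)
= 3.296715 / 4.296715
= 0.7673

0.7673


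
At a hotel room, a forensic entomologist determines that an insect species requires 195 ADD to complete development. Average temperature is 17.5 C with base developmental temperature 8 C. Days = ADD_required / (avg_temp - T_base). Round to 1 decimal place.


Insect development time:
Effective temperature = avg_temp - T_base = 17.5 - 8 = 9.5 C
Days = ADD / effective_temp = 195 / 9.5 = 20.5 days

20.5


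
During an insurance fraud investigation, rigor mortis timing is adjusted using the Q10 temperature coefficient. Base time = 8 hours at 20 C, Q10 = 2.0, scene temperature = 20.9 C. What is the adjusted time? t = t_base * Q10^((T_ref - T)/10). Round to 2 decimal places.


Rigor mortis time adjustment:
Exponent = (T_ref - T_actual) / 10 = (20 - 20.9) / 10 = -0.09
Q10 factor = 2.0^-0.09 = 0.93952
t_adjusted = 8 * 0.93952 = 7.52 hours

7.52


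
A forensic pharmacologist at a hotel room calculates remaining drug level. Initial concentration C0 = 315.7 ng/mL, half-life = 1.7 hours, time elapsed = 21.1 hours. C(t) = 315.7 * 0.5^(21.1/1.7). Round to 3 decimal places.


Drug concentration decay:
Number of half-lives = t / t_half = 21.1 / 1.7 = 12.411765
Decay factor = 0.5^12.411765 = 0.00018352
C(t) = 315.7 * 0.00018352 = 0.058 ng/mL

0.058


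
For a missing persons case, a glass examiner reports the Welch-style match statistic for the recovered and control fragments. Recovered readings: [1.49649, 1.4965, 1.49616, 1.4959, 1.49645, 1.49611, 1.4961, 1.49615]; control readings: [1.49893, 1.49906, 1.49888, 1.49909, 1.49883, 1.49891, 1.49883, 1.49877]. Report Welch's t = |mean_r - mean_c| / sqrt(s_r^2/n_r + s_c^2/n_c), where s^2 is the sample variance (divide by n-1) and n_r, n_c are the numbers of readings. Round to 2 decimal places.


Welch's t-criterion for glass RI comparison:
Recovered mean = sum / n_r = 11.96986 / 8 = 1.4962325
Control mean = sum / n_c = 11.9913 / 8 = 1.4989125
Recovered sample variance s_r^2 = 4.86214e-08
Control sample variance s_c^2 = 1.265e-08
Welch SE (unpooled) = sqrt(s_r^2/n_r + s_c^2/n_c) = sqrt(6.07768e-09 + 1.58125e-09) = sqrt(7.65893e-09) = 8.75153e-05
|mean_r - mean_c| = 0.00268
t = 0.00268 / 8.75153e-05 = 30.62

30.62


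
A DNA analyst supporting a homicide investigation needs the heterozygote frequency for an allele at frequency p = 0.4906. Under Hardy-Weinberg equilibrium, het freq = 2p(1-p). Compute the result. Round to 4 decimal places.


Hardy-Weinberg heterozygote frequency:
q = 1 - p = 1 - 0.4906 = 0.5094
2pq = 2 * 0.4906 * 0.5094 = 0.4998

0.4998


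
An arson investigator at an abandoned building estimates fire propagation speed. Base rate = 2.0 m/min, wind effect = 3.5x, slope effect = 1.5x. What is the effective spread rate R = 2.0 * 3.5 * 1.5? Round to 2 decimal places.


Fire spread rate calculation:
R = R0 * wind_factor * slope_factor
= 2.0 * 3.5 * 1.5
= 7 * 1.5
= 10.50 m/min

10.50


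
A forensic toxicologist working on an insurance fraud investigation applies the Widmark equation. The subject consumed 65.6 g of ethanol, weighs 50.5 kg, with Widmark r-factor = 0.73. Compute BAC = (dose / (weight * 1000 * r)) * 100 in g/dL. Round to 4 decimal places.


Applying the Widmark formula:
BAC = (dose_g / (body_wt * 1000 * r)) * 100
Denominator = 50.5 * 1000 * 0.73 = 36865
BAC = (65.6 / 36865) * 100
BAC = 0.1779 g/dL

0.1779


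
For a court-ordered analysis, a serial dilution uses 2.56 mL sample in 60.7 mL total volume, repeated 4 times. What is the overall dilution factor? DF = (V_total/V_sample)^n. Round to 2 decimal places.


Dilution factor calculation:
Single dilution = V_total / V_sample = 60.7 / 2.56 ≈ 23.710938
Number of dilutions = 4
Total DF = (60.7 / 2.56)^4 (full precision, rounded at the end) = 316078.46

316078.46


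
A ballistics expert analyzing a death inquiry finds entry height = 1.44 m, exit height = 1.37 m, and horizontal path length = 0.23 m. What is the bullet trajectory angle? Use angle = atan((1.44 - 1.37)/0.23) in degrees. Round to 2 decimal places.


Bullet trajectory angle:
Height difference = 1.44 - 1.37 = 0.07 m
angle = atan(0.07 / 0.23)
angle = atan(0.304348)
angle = 16.93 degrees

16.93


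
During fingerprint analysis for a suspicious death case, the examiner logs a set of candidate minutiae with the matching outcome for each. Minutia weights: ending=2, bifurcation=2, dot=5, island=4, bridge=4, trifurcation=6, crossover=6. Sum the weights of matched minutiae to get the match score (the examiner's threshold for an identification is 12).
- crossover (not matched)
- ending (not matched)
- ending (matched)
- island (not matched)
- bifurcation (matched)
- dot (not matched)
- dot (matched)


Weighted minutiae match score:
  crossover: not matched, +0
  ending: not matched, +0
  ending: matched, +2 (running total 2)
  island: not matched, +0
  bifurcation: matched, +2 (running total 4)
  dot: not matched, +0
  dot: matched, +5 (running total 9)
Total score = 9
Threshold = 12; verdict = inconclusive

9


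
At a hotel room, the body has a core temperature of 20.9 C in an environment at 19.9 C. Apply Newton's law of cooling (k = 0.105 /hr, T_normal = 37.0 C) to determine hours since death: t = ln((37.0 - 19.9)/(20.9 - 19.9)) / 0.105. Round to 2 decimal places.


Using Newton's law of cooling:
t = ln((T_normal - T_ambient) / (T_body - T_ambient)) / k
T_normal - T_ambient = 17.1
T_body - T_ambient = 1.0
Ratio = 17.1
ln(ratio) = 2.839078
t = 2.839078 / 0.105 = 27.04 hours

27.04


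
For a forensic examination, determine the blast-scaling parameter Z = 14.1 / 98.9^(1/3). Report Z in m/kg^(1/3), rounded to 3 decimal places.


Scaled distance calculation:
W^(1/3) = 98.9^(1/3) = 4.624507
Z = R / W^(1/3) = 14.1 / 4.624507
Z = 3.049 m/kg^(1/3)

3.049


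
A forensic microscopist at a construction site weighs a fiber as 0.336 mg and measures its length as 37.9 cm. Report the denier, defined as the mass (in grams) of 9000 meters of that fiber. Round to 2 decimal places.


Denier calculation:
Mass in grams = 0.336 mg / 1000 = 0.000336 g
Length in meters = 37.9 cm / 100 = 0.379 m
Linear density = mass / length = 0.000336 / 0.379 = 0.00088654 g/m
Denier = (g/m) * 9000 = 0.00088654 * 9000 = 7.98

7.98


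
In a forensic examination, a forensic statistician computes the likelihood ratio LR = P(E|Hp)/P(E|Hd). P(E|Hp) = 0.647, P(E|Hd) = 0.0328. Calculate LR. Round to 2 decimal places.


Likelihood ratio calculation:
LR = P(E|Hp) / P(E|Hd)
LR = 0.647 / 0.0328
LR = 19.73

19.73


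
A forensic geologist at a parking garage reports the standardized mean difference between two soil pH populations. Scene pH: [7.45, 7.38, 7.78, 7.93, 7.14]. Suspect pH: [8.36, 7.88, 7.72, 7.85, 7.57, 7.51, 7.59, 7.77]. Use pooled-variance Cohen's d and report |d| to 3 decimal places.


Pooled-variance Cohen's d for soil pH comparison:
Scene mean = 37.68 / 5 = 7.536
Suspect mean = 62.25 / 8 = 7.78125
Scene sample variance s_s^2 = 0.10083
Suspect sample variance s_c^2 = 0.072584
Pooled variance = ((n_s-1)*s_s^2 + (n_c-1)*s_c^2) / (n_s + n_c - 2) = 0.082855
Pooled SD = sqrt(0.082855) = 0.287845
Mean difference = -0.24525
|d| = |-0.24525| / 0.287845 = 0.852

0.852


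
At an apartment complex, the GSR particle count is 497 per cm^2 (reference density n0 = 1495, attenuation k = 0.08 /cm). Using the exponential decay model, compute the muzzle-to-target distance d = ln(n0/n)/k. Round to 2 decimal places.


GSR distance calculation:
n0/n = 1495 / 497 = 3.008048
ln(n0/n) = 1.101291
d = 1.101291 / 0.08 = 13.77 cm

13.77


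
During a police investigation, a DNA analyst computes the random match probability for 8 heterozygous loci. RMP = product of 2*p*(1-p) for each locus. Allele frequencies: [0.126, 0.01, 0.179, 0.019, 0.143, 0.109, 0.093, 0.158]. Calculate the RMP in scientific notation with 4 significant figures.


Computing RMP for 8 loci:
Locus 1: 2 * 0.126 * 0.874 = 0.220248
Locus 2: 2 * 0.01 * 0.99 = 0.0198
Locus 3: 2 * 0.179 * 0.821 = 0.293918
Locus 4: 2 * 0.019 * 0.981 = 0.037278
Locus 5: 2 * 0.143 * 0.857 = 0.245102
Locus 6: 2 * 0.109 * 0.891 = 0.194238
Locus 7: 2 * 0.093 * 0.907 = 0.168702
Locus 8: 2 * 0.158 * 0.842 = 0.266072
RMP = 1.021e-07

1.021e-07


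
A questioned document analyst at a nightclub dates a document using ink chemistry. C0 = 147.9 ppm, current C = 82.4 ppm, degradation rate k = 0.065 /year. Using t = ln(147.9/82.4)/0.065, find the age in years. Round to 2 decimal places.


Document age estimation:
C0/C = 147.9 / 82.4 = 1.794903
ln(C0/C) = 0.584951
t = 0.584951 / 0.065 = 9.00 years

9.00


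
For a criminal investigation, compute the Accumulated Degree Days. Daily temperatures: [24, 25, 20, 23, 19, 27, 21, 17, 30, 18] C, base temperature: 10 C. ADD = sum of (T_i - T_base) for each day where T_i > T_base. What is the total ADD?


Computing ADD day by day:
Day 1: max(0, 24 - 10) = 14
Day 2: max(0, 25 - 10) = 15
Day 3: max(0, 20 - 10) = 10
Day 4: max(0, 23 - 10) = 13
Day 5: max(0, 19 - 10) = 9
Day 6: max(0, 27 - 10) = 17
Day 7: max(0, 21 - 10) = 11
Day 8: max(0, 17 - 10) = 7
Day 9: max(0, 30 - 10) = 20
Day 10: max(0, 18 - 10) = 8
Total ADD = 124

124


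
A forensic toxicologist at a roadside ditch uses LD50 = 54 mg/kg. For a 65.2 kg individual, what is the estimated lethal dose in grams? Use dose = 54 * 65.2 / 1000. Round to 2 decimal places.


Lethal dose calculation:
Lethal dose = LD50 * body_weight / 1000
= 54 * 65.2 / 1000
= 3520.8 / 1000
= 3.52 g

3.52


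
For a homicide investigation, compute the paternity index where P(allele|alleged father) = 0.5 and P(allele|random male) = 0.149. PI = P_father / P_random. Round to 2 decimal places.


Paternity Index calculation:
PI = P(allele|father) / P(allele|random)
PI = 0.5 / 0.149
PI = 3.36

3.36


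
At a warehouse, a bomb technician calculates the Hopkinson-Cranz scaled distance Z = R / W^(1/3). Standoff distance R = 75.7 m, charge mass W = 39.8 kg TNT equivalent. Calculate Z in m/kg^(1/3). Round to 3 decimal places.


Scaled distance calculation:
W^(1/3) = 39.8^(1/3) = 3.414242
Z = R / W^(1/3) = 75.7 / 3.414242
Z = 22.172 m/kg^(1/3)

22.172


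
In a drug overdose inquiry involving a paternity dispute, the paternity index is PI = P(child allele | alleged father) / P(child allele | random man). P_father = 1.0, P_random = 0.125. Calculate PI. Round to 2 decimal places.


Paternity Index calculation:
PI = P(allele|father) / P(allele|random)
PI = 1.0 / 0.125
PI = 8.00

8.00


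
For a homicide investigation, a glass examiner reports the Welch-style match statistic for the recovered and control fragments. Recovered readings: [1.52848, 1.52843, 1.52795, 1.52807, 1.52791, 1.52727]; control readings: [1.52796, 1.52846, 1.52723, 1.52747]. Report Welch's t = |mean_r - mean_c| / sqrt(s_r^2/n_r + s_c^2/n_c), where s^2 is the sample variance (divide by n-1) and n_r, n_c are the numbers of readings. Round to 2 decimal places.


Welch's t-criterion for glass RI comparison:
Recovered mean = sum / n_r = 9.16811 / 6 = 1.5280183
Control mean = sum / n_c = 6.11112 / 4 = 1.52778
Recovered sample variance s_r^2 = 1.92337e-07
Control sample variance s_c^2 = 2.978e-07
Welch SE (unpooled) = sqrt(s_r^2/n_r + s_c^2/n_c) = sqrt(3.20561e-08 + 7.445e-08) = sqrt(1.06506e-07) = 0.000326353
|mean_r - mean_c| = 0.000238333
t = 0.000238333 / 0.000326353 = 0.73

0.73


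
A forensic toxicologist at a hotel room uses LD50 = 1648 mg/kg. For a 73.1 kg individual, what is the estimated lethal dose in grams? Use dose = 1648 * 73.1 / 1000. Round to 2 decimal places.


Lethal dose calculation:
Lethal dose = LD50 * body_weight / 1000
= 1648 * 73.1 / 1000
= 120468.8 / 1000
= 120.47 g

120.47


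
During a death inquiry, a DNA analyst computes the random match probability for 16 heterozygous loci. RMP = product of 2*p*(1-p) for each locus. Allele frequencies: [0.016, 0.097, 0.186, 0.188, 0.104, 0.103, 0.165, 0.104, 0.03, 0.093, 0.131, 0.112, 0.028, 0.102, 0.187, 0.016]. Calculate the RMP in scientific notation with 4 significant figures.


Computing RMP for 16 loci:
Locus 1: 2 * 0.016 * 0.984 = 0.031488
Locus 2: 2 * 0.097 * 0.903 = 0.175182
Locus 3: 2 * 0.186 * 0.814 = 0.302808
Locus 4: 2 * 0.188 * 0.812 = 0.305312
Locus 5: 2 * 0.104 * 0.896 = 0.186368
Locus 6: 2 * 0.103 * 0.897 = 0.184782
Locus 7: 2 * 0.165 * 0.835 = 0.27555
Locus 8: 2 * 0.104 * 0.896 = 0.186368
Locus 9: 2 * 0.03 * 0.97 = 0.0582
Locus 10: 2 * 0.093 * 0.907 = 0.168702
Locus 11: 2 * 0.131 * 0.869 = 0.227678
Locus 12: 2 * 0.112 * 0.888 = 0.198912
Locus 13: 2 * 0.028 * 0.972 = 0.054432
Locus 14: 2 * 0.102 * 0.898 = 0.183192
Locus 15: 2 * 0.187 * 0.813 = 0.304062
Locus 16: 2 * 0.016 * 0.984 = 0.031488
RMP = 3.829e-14

3.829e-14


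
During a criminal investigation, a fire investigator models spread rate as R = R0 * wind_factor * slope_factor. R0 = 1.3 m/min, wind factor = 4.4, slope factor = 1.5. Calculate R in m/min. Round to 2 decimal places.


Fire spread rate calculation:
R = R0 * wind_factor * slope_factor
= 1.3 * 4.4 * 1.5
= 5.72 * 1.5
= 8.58 m/min

8.58


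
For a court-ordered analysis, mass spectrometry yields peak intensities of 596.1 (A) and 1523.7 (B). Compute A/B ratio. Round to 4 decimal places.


Spectral peak ratio:
Peak A = 596.1 counts
Peak B = 1523.7 counts
Ratio = 596.1 / 1523.7 = 0.3912

0.3912


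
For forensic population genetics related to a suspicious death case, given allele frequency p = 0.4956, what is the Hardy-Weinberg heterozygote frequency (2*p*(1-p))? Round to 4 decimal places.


Hardy-Weinberg heterozygote frequency:
q = 1 - p = 1 - 0.4956 = 0.5044
2pq = 2 * 0.4956 * 0.5044 = 0.5000

0.5000


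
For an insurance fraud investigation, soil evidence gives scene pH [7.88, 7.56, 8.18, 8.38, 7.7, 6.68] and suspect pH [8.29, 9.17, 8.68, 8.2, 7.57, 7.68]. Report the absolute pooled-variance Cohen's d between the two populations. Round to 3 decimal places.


Pooled-variance Cohen's d for soil pH comparison:
Scene mean = 46.38 / 6 = 7.73
Suspect mean = 49.59 / 6 = 8.265
Scene sample variance s_s^2 = 0.35596
Suspect sample variance s_c^2 = 0.36427
Pooled variance = ((n_s-1)*s_s^2 + (n_c-1)*s_c^2) / (n_s + n_c - 2) = 0.360115
Pooled SD = sqrt(0.360115) = 0.600096
Mean difference = -0.535
|d| = |-0.535| / 0.600096 = 0.892

0.892


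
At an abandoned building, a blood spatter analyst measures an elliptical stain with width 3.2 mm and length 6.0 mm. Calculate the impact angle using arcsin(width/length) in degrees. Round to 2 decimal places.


Blood spatter impact angle calculation:
width / length = 3.2 / 6.0 = 0.533333
angle = arcsin(0.533333)
angle = 32.23 degrees

32.23


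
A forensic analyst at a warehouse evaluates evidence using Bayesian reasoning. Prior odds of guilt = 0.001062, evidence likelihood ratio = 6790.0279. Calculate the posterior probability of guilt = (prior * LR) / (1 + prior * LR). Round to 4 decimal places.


Bayesian evidence evaluation:
Posterior odds = prior_odds * LR = 0.001062 * 6790.0279 = 7.21101
Posterior probability = posterior_odds / (1 + posterior_odds)
= 7.21101 / (1 + 7.21101)
= 7.21101 / 8.21101
= 0.8782

0.8782


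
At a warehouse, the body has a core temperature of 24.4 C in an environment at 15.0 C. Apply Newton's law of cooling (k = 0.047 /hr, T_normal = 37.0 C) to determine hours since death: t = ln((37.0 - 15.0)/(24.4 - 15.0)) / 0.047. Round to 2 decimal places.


Using Newton's law of cooling:
t = ln((T_normal - T_ambient) / (T_body - T_ambient)) / k
T_normal - T_ambient = 22.0
T_body - T_ambient = 9.4
Ratio = 2.340426
ln(ratio) = 0.850333
t = 0.850333 / 0.047 = 18.09 hours

18.09


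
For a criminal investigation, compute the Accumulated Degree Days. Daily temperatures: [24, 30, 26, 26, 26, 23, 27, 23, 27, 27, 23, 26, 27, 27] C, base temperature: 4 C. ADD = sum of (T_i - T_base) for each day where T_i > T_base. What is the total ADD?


Computing ADD day by day:
Day 1: max(0, 24 - 4) = 20
Day 2: max(0, 30 - 4) = 26
Day 3: max(0, 26 - 4) = 22
Day 4: max(0, 26 - 4) = 22
Day 5: max(0, 26 - 4) = 22
Day 6: max(0, 23 - 4) = 19
Day 7: max(0, 27 - 4) = 23
Day 8: max(0, 23 - 4) = 19
Day 9: max(0, 27 - 4) = 23
Day 10: max(0, 27 - 4) = 23
Day 11: max(0, 23 - 4) = 19
Day 12: max(0, 26 - 4) = 22
Day 13: max(0, 27 - 4) = 23
Day 14: max(0, 27 - 4) = 23
Total ADD = 306

306


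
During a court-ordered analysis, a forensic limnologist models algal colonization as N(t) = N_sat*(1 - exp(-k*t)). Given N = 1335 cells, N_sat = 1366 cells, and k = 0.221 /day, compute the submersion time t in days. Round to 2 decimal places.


PMSI from diatom colonization curve:
N / N_sat = 1335 / 1366 = 0.977306
1 - N/N_sat = 0.022694
ln(1 - N/N_sat) = -3.785655
t = -ln(1 - N/N_sat) / k = -(-3.785655) / 0.221 = 17.13 days

17.13


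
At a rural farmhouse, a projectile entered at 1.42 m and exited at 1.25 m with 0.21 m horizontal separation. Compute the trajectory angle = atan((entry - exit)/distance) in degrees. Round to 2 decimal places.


Bullet trajectory angle:
Height difference = 1.42 - 1.25 = 0.17 m
angle = atan(0.17 / 0.21)
angle = atan(0.809524)
angle = 38.99 degrees

38.99


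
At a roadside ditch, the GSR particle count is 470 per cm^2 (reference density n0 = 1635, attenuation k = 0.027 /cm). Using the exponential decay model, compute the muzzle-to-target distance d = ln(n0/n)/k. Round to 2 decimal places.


GSR distance calculation:
n0/n = 1635 / 470 = 3.478723
ln(n0/n) = 1.246665
d = 1.246665 / 0.027 = 46.17 cm

46.17


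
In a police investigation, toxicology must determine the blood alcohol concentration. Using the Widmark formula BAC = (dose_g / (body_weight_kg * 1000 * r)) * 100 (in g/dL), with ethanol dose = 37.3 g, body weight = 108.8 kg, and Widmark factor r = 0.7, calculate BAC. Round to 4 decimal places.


Applying the Widmark formula:
BAC = (dose_g / (body_wt * 1000 * r)) * 100
Denominator = 108.8 * 1000 * 0.7 = 76160
BAC = (37.3 / 76160) * 100
BAC = 0.0490 g/dL

0.0490


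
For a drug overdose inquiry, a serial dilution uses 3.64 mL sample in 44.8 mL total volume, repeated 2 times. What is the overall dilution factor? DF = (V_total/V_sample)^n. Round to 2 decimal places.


Dilution factor calculation:
Single dilution = V_total / V_sample = 44.8 / 3.64 ≈ 12.307692
Number of dilutions = 2
Total DF = (44.8 / 3.64)^2 (full precision, rounded at the end) = 151.48

151.48


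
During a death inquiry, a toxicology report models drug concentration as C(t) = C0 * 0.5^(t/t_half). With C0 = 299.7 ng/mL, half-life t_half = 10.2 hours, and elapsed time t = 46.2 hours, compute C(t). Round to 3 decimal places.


Drug concentration decay:
Number of half-lives = t / t_half = 46.2 / 10.2 = 4.529412
Decay factor = 0.5^4.529412 = 0.04330232
C(t) = 299.7 * 0.04330232 = 12.978 ng/mL

12.978


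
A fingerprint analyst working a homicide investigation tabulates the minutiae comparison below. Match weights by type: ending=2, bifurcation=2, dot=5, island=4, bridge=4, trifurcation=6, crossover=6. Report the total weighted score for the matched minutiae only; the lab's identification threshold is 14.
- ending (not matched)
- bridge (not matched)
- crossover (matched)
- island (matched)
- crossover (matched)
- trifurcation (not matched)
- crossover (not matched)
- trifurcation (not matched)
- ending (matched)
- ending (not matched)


Weighted minutiae match score:
  ending: not matched, +0
  bridge: not matched, +0
  crossover: matched, +6 (running total 6)
  island: matched, +4 (running total 10)
  crossover: matched, +6 (running total 16)
  trifurcation: not matched, +0
  crossover: not matched, +0
  trifurcation: not matched, +0
  ending: matched, +2 (running total 18)
  ending: not matched, +0
Total score = 18
Threshold = 14; verdict = identification

18


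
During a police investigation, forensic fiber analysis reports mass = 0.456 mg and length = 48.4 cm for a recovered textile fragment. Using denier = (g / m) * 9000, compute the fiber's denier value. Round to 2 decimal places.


Denier calculation:
Mass in grams = 0.456 mg / 1000 = 0.000456 g
Length in meters = 48.4 cm / 100 = 0.484 m
Linear density = mass / length = 0.000456 / 0.484 = 0.00094215 g/m
Denier = (g/m) * 9000 = 0.00094215 * 9000 = 8.48

8.48


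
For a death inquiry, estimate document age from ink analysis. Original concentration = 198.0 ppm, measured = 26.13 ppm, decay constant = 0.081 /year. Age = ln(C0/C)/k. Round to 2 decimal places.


Document age estimation:
C0/C = 198.0 / 26.13 = 7.577497
ln(C0/C) = 2.025183
t = 2.025183 / 0.081 = 25.00 years

25.00


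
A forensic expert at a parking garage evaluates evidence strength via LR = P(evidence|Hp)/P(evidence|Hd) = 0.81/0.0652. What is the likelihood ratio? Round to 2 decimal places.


Likelihood ratio calculation:
LR = P(E|Hp) / P(E|Hd)
LR = 0.81 / 0.0652
LR = 12.42

12.42


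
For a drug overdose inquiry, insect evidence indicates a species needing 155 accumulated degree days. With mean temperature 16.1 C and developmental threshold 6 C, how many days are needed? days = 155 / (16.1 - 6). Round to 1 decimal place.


Insect development time:
Effective temperature = avg_temp - T_base = 16.1 - 6 = 10.1 C
Days = ADD / effective_temp = 155 / 10.1 = 15.3 days

15.3


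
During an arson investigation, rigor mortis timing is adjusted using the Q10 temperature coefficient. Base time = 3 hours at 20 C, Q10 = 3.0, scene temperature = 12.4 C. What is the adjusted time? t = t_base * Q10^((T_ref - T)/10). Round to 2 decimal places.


Rigor mortis time adjustment:
Exponent = (T_ref - T_actual) / 10 = (20 - 12.4) / 10 = 0.76
Q10 factor = 3.0^0.76 = 2.30469
t_adjusted = 3 * 2.30469 = 6.91 hours

6.91


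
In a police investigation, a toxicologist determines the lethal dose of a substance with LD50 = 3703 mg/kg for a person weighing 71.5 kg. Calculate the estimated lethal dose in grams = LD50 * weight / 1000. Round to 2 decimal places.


Lethal dose calculation:
Lethal dose = LD50 * body_weight / 1000
= 3703 * 71.5 / 1000
= 264764.5 / 1000
= 264.76 g

264.76


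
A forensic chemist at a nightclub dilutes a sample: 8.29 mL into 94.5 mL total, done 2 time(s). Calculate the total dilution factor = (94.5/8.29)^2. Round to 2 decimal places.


Dilution factor calculation:
Single dilution = V_total / V_sample = 94.5 / 8.29 ≈ 11.399276
Number of dilutions = 2
Total DF = (94.5 / 8.29)^2 (full precision, rounded at the end) = 129.94

129.94


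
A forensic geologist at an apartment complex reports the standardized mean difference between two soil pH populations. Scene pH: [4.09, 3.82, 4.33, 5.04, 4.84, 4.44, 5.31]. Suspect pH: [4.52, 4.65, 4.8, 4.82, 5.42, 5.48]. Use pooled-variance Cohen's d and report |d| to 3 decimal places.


Pooled-variance Cohen's d for soil pH comparison:
Scene mean = 31.87 / 7 = 4.552857
Suspect mean = 29.69 / 6 = 4.948333
Scene sample variance s_s^2 = 0.284457
Suspect sample variance s_c^2 = 0.163217
Pooled variance = ((n_s-1)*s_s^2 + (n_c-1)*s_c^2) / (n_s + n_c - 2) = 0.229348
Pooled SD = sqrt(0.229348) = 0.478903
Mean difference = -0.395476
|d| = |-0.395476| / 0.478903 = 0.826

0.826


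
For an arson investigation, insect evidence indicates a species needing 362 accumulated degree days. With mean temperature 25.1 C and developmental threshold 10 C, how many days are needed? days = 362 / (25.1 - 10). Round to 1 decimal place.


Insect development time:
Effective temperature = avg_temp - T_base = 25.1 - 10 = 15.1 C
Days = ADD / effective_temp = 362 / 15.1 = 24.0 days

24.0


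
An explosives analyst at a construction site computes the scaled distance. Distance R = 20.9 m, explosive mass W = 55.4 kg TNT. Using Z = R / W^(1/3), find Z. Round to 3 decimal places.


Scaled distance calculation:
W^(1/3) = 55.4^(1/3) = 3.812149
Z = R / W^(1/3) = 20.9 / 3.812149
Z = 5.482 m/kg^(1/3)

5.482


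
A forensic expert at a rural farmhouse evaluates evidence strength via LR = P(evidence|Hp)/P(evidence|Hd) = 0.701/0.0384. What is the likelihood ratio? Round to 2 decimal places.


Likelihood ratio calculation:
LR = P(E|Hp) / P(E|Hd)
LR = 0.701 / 0.0384
LR = 18.26

18.26


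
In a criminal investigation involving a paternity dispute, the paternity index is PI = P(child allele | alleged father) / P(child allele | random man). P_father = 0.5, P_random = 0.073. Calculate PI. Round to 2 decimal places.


Paternity Index calculation:
PI = P(allele|father) / P(allele|random)
PI = 0.5 / 0.073
PI = 6.85

6.85


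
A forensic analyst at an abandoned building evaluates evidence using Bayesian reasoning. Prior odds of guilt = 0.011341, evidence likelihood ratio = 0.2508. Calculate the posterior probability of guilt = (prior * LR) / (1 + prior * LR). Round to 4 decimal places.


Bayesian evidence evaluation:
Posterior odds = prior_odds * LR = 0.011341 * 0.2508 = 0.002844323
Posterior probability = posterior_odds / (1 + posterior_odds)
= 0.002844323 / (1 + 0.002844323)
= 0.002844323 / 1.002844323
= 0.0028

0.0028


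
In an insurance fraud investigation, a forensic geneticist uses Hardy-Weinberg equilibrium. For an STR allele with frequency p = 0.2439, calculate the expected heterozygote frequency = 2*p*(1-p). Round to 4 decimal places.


Hardy-Weinberg heterozygote frequency:
q = 1 - p = 1 - 0.2439 = 0.7561
2pq = 2 * 0.2439 * 0.7561 = 0.3688

0.3688


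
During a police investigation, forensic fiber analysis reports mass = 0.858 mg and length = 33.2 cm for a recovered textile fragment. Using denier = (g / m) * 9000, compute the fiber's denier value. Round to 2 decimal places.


Denier calculation:
Mass in grams = 0.858 mg / 1000 = 0.000858 g
Length in meters = 33.2 cm / 100 = 0.332 m
Linear density = mass / length = 0.000858 / 0.332 = 0.00258434 g/m
Denier = (g/m) * 9000 = 0.00258434 * 9000 = 23.26

23.26


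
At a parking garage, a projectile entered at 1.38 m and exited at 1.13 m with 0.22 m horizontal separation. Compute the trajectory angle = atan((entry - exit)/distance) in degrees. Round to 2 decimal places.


Bullet trajectory angle:
Height difference = 1.38 - 1.13 = 0.25 m
angle = atan(0.25 / 0.22)
angle = atan(1.136364)
angle = 48.65 degrees

48.65


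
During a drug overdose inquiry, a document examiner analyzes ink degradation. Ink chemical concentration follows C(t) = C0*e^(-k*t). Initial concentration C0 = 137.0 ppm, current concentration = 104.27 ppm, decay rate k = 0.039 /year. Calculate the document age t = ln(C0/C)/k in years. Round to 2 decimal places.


Document age estimation:
C0/C = 137.0 / 104.27 = 1.313897
ln(C0/C) = 0.272998
t = 0.272998 / 0.039 = 7.00 years

7.00


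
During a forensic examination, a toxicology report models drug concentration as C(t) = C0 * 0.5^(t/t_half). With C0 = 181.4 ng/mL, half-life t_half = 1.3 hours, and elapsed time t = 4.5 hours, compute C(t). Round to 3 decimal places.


Drug concentration decay:
Number of half-lives = t / t_half = 4.5 / 1.3 = 3.461538
Decay factor = 0.5^3.461538 = 0.09077646
C(t) = 181.4 * 0.09077646 = 16.467 ng/mL

16.467


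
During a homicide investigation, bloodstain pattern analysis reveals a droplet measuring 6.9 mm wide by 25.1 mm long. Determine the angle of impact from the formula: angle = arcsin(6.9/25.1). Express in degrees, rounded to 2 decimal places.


Blood spatter impact angle calculation:
width / length = 6.9 / 25.1 = 0.2749
angle = arcsin(0.2749)
angle = 15.96 degrees

15.96


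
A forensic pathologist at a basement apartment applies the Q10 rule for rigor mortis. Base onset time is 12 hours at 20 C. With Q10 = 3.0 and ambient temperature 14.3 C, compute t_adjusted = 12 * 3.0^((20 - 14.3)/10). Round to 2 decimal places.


Rigor mortis time adjustment:
Exponent = (T_ref - T_actual) / 10 = (20 - 14.3) / 10 = 0.57
Q10 factor = 3.0^0.57 = 1.87051
t_adjusted = 12 * 1.87051 = 22.45 hours

22.45


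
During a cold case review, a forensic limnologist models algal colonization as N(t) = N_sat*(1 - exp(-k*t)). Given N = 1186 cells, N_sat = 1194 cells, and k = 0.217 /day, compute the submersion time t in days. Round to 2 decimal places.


PMSI from diatom colonization curve:
N / N_sat = 1186 / 1194 = 0.9933
1 - N/N_sat = 0.0067
ln(1 - N/N_sat) = -5.005648
t = -ln(1 - N/N_sat) / k = -(-5.005648) / 0.217 = 23.07 days

23.07


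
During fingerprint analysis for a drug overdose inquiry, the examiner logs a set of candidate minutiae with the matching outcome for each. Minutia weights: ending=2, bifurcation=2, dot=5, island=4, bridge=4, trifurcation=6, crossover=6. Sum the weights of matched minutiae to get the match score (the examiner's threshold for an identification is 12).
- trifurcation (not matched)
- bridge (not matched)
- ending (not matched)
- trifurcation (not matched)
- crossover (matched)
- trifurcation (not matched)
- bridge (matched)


Weighted minutiae match score:
  trifurcation: not matched, +0
  bridge: not matched, +0
  ending: not matched, +0
  trifurcation: not matched, +0
  crossover: matched, +6 (running total 6)
  trifurcation: not matched, +0
  bridge: matched, +4 (running total 10)
Total score = 10
Threshold = 12; verdict = inconclusive

10


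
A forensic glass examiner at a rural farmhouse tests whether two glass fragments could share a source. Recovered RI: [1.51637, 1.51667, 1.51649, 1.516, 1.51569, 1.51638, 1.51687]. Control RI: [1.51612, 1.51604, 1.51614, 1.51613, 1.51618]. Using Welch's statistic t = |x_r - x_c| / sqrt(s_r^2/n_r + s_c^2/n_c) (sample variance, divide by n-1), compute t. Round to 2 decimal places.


Welch's t-criterion for glass RI comparison:
Recovered mean = sum / n_r = 10.61447 / 7 = 1.5163529
Control mean = sum / n_c = 7.58061 / 5 = 1.516122
Recovered sample variance s_r^2 = 1.58624e-07
Control sample variance s_c^2 = 2.62e-09
Welch SE (unpooled) = sqrt(s_r^2/n_r + s_c^2/n_c) = sqrt(2.26605e-08 + 5.24e-10) = sqrt(2.31845e-08) = 0.000152265
|mean_r - mean_c| = 0.000230857
t = 0.000230857 / 0.000152265 = 1.52

1.52
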